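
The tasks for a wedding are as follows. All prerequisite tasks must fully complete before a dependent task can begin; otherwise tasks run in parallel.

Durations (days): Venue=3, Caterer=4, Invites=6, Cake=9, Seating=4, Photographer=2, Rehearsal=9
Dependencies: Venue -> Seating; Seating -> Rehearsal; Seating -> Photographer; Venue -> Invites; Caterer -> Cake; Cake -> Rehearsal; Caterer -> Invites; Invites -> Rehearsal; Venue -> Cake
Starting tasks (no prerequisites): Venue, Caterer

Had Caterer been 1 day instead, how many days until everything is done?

As given, the longest chain is Caterer→Cake→Rehearsal = 4+9+9 = 22, so the finish is 22 days.
Caterer is on the critical path; changing it to 1 makes that path 19 days.
The binding chain switches to Venue→Cake→Rehearsal = 3+9+9 = 21; finish 21 days.

21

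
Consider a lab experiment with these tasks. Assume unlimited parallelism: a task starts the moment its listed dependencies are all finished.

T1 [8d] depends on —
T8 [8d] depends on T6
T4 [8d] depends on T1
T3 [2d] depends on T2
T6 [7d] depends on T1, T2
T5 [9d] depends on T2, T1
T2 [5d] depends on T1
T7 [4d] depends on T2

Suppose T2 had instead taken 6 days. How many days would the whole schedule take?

Critical path before the change: T1→T2→T6→T8 = 8+5+7+8 = 28 giving 28 days.
Since T2 is critical, the +1 change carries straight to that chain (now 29 days).
The critical path is still T1→T2→T6→T8; finish is now 29 days.

29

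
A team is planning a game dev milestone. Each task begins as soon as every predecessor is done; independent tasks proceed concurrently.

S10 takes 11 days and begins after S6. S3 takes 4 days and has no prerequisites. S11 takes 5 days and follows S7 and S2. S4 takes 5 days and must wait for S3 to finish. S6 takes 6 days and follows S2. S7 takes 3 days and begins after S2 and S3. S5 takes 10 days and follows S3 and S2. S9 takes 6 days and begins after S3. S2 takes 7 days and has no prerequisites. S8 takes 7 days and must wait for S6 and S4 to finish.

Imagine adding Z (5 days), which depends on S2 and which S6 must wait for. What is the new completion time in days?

29

Originally the game dev milestone takes 24 days.
With Z inserted, S6 now waits for max(S2, Z).
New critical path: S2→Z→S6→S10 = 7+5+6+11 = 29 ⇒ 29 days.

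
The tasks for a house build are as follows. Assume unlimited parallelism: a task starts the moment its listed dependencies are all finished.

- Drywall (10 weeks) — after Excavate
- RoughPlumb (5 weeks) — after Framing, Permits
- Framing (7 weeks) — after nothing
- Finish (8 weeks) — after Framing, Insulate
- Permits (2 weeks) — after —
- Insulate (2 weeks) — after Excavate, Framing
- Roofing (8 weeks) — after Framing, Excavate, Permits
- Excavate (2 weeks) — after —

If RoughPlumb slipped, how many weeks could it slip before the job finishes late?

5

Framing→Insulate→Finish = 7+2+8 = 17 sets the makespan at 17 weeks.
Longest path through RoughPlumb: 12 weeks (earliest finish 12, latest finish 17).
So RoughPlumb can slip 17 − 12 = 5 weeks.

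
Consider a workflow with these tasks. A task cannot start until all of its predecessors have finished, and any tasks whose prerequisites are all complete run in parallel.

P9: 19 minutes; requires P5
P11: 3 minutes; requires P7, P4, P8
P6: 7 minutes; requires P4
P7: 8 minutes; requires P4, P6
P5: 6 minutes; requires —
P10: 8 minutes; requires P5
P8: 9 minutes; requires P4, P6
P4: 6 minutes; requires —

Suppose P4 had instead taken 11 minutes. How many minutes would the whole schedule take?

30

Baseline: P4→P6→P8→P11 = 6+7+9+3 = 25 → 25 minutes.
P4 is on the critical path; changing it to 11 makes that path 30 minutes.
No other chain overtakes it, so the finish is 30 minutes.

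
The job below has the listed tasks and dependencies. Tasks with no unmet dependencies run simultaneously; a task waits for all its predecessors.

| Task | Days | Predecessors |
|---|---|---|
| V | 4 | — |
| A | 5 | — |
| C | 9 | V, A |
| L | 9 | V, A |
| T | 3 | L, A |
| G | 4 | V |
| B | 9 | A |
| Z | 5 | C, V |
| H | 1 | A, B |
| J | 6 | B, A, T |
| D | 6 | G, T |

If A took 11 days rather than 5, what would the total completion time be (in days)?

29

Critical path before the change: A→L→T→J = 5+9+3+6 = 23 giving 23 days.
A is on the critical path; changing it to 11 makes that path 29 days.
The critical path is still A→L→T→J; finish is now 29 days.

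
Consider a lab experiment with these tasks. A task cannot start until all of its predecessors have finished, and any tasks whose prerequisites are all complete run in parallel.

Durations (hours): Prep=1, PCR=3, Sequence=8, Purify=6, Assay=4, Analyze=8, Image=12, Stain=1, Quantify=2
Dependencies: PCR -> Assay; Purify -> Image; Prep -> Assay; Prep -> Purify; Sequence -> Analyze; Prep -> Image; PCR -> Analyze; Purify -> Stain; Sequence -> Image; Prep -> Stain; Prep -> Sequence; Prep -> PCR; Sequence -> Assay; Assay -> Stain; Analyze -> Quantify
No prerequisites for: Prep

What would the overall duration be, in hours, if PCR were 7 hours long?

21

Baseline: Prep→Sequence→Image = 1+8+12 = 21 → 21 hours.
The longest path through PCR is only 14 hours, so PCR has float 7.
The critical path is still Prep→Sequence→Image; finish is now 21 hours.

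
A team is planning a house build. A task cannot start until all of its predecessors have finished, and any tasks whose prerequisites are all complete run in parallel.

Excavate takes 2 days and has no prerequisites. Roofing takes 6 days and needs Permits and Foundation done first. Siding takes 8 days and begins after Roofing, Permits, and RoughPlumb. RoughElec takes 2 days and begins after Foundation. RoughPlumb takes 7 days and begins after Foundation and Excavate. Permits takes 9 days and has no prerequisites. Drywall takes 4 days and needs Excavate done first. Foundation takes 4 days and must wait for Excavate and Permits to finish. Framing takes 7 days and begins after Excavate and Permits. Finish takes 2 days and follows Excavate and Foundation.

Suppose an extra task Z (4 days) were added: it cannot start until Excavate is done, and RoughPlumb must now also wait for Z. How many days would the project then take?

28

Originally the project takes 28 days.
With Z inserted, RoughPlumb now waits for max(Foundation, Excavate, Z).
New critical path: Permits→Foundation→RoughPlumb→Siding = 9+4+7+8 = 28 ⇒ 28 days.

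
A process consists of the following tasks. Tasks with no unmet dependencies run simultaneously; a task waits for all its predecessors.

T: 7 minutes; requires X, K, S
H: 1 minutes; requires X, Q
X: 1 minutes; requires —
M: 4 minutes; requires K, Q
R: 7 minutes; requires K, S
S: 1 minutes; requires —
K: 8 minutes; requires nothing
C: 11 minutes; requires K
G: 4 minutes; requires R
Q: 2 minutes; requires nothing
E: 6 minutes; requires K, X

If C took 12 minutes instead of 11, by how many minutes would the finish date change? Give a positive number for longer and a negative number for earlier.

1

Baseline: K→C = 8+11 = 19 → 19 minutes.
C is on the critical path; changing it to 12 makes that path 20 minutes.
That remains the longest chain; total 20 minutes.
Change in finish: 20 − 19 = +1 minutes.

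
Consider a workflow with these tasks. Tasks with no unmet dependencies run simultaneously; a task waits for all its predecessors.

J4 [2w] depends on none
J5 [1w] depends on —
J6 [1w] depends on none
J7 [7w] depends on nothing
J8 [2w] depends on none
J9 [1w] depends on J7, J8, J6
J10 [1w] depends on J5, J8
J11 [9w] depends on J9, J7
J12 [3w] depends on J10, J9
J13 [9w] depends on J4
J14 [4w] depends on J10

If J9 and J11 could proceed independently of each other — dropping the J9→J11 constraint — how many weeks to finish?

16

Before: longest chain J7→J9→J11 = 7+1+9 = 17, finish 17.
Without J9→J11, J11's earliest start moves from 8 to 7.
After: J7→J11 = 7+9 = 16 → 16 weeks.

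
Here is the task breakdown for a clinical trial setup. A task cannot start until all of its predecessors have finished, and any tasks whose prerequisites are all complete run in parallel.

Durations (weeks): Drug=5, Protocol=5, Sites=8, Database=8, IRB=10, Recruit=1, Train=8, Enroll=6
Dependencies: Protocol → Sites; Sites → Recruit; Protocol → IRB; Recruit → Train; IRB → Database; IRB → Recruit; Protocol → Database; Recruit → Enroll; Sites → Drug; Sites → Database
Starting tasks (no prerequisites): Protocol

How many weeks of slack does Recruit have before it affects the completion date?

Protocol→IRB→Recruit→Train = 5+10+1+8 = 24 sets the makespan at 24 weeks.
Recruit finishes as early as 16 and must finish by 16.
Slack of Recruit = 15 − 15 = 0 weeks.

0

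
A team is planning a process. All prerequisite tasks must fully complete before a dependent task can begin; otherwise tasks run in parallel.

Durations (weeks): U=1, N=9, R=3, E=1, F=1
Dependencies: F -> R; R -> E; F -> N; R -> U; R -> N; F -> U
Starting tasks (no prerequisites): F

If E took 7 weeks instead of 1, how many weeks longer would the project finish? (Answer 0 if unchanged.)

Critical path before the change: F→R→N = 1+3+9 = 13 giving 13 weeks.
The longest path through E is only 5 weeks, so E has float 8.
That remains the longest chain; total 13 weeks.
Change in finish: 13 − 13 = +0 weeks.

0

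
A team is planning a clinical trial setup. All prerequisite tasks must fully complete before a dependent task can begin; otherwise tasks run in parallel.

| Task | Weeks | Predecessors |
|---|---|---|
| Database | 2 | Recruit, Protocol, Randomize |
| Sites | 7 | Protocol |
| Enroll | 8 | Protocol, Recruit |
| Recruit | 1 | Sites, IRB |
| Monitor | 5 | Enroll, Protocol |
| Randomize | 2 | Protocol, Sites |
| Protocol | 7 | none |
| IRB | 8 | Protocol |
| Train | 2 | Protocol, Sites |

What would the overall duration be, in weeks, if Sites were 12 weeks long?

Actual critical path: Protocol→IRB→Recruit→Enroll→Monitor = 7+8+1+8+5 = 29 ⇒ 29 weeks.
The longest path through Sites is only 28 weeks, so Sites has float 1.
New critical path: Protocol→Sites→Recruit→Enroll→Monitor = 7+12+1+8+5 = 33 ⇒ 33 weeks.

33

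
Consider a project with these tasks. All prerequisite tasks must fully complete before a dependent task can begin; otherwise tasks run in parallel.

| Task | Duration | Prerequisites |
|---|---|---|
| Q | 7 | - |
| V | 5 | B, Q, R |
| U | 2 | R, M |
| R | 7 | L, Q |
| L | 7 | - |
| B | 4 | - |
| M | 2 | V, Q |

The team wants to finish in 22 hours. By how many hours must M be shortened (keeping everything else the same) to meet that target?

Current finish: 23 hours; target: 22.
M is on every critical path, so each hour cut from M cuts the finish by one (this holds down to a finish of 22).
Need 23 − 22 = 1 hour off M → M becomes 1 hour, finish becomes 22.

1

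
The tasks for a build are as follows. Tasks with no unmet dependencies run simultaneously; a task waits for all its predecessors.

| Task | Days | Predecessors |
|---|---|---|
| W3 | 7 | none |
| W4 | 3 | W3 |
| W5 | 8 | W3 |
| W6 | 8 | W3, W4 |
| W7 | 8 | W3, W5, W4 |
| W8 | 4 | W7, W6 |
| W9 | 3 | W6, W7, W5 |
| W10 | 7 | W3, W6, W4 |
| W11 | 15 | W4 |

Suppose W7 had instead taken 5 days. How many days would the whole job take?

25

Critical path before the change: W3→W5→W7→W8 = 7+8+8+4 = 27 giving 27 days.
Since W7 is critical, the -3 change carries straight to that chain (now 24 days).
New critical path: W3→W4→W6→W10 = 7+3+8+7 = 25 ⇒ 25 days.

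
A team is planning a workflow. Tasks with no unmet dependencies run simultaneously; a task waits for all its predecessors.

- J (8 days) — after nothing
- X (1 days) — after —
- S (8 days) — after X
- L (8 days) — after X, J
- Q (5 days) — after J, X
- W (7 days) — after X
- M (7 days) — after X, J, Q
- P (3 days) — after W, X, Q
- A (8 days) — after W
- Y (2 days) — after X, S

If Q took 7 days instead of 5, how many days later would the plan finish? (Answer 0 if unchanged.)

Baseline: J→Q→M = 8+5+7 = 20 → 20 days.
Q lies on that path, so at 7 days the path becomes 22 days.
That remains the longest chain; total 22 days.
Change in finish: 22 − 20 = +2 days.

2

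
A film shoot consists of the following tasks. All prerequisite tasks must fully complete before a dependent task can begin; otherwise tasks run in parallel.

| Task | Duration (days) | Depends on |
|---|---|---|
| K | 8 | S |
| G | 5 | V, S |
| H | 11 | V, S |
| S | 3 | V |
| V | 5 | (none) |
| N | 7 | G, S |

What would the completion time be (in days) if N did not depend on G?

19

Original critical path: V→S→G→N = 5+3+5+7 = 20 ⇒ 20 days.
Without G→N, N's earliest start moves from 13 to 8.
New critical path: V→S→H = 5+3+11 = 19 ⇒ 19 days.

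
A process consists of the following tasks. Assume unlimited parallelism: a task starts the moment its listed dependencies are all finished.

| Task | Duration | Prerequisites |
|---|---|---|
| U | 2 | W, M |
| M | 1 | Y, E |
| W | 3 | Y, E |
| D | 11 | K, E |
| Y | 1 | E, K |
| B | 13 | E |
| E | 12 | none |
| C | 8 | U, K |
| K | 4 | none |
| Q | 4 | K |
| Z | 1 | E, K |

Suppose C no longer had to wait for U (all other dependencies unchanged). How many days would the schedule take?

Before: longest chain E→Y→W→U→C = 12+1+3+2+8 = 26, finish 26.
Without U→C, C's earliest start moves from 18 to 4.
After: E→B = 12+13 = 25 → 25 days.

25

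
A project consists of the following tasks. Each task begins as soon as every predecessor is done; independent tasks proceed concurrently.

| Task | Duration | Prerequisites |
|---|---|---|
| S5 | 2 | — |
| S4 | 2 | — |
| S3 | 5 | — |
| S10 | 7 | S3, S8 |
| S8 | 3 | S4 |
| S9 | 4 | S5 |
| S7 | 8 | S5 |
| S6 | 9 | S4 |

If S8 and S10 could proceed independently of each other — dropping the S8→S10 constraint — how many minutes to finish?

Original critical path: S3→S10 = 5+7 = 12 ⇒ 12 minutes.
Dropping S8→S10 doesn't change S10's earliest start (5); another predecessor still binds.
After: S3→S10 = 5+7 = 12 → 12 minutes.

12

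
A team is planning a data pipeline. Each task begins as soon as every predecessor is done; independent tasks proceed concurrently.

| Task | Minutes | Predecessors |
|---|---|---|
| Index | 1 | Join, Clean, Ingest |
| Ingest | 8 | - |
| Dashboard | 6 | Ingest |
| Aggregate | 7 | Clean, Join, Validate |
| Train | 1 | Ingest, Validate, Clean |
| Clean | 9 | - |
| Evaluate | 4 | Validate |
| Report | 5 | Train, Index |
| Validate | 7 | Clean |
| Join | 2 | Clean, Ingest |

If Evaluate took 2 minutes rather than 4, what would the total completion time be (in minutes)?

The binding path is Clean→Validate→Aggregate = 9+7+7 = 23; finish at 23 minutes.
Evaluate has 3 minutes of float (longest path through it is 20).
That remains the longest chain; total 23 minutes.

23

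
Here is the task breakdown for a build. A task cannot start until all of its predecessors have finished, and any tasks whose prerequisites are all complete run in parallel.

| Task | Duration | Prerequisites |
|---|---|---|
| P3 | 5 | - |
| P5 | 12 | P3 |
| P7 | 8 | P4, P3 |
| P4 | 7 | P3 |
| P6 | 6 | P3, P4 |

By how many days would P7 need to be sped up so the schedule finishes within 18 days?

2

Current finish: 20 days; target: 18.
P7 is on every critical path, so each day cut from P7 cuts the finish by one (this holds down to a finish of 18).
Need 20 − 18 = 2 days off P7 → P7 becomes 6 days, finish becomes 18.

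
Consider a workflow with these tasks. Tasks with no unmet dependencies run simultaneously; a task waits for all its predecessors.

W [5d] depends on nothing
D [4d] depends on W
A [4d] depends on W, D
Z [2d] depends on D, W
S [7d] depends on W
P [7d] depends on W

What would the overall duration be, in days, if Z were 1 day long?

13

As given, the longest chain is W→D→A = 5+4+4 = 13, so the finish is 13 days.
Z has 2 days of float (longest path through it is 11).
No other chain overtakes it, so the finish is 13 days.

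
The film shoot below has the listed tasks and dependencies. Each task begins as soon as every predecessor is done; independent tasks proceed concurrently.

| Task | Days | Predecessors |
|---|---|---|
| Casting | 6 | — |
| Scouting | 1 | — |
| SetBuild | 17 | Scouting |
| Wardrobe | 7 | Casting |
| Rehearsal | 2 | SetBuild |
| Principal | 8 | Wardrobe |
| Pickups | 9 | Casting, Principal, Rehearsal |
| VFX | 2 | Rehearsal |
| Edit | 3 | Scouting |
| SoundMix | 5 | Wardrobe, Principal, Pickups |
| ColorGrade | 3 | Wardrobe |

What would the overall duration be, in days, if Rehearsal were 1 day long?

35

Baseline: Casting→Wardrobe→Principal→Pickups→SoundMix = 6+7+8+9+5 = 35 → 35 days.
Rehearsal has 1 day of float (longest path through it is 34).
No other chain overtakes it, so the finish is 35 days.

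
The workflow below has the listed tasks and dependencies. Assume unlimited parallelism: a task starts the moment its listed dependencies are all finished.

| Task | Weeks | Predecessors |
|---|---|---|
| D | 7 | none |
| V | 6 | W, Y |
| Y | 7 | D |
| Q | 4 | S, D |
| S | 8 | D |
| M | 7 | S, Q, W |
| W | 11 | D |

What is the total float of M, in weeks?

Critical path: D→S→Q→M = 7+8+4+7 = 26, so the finish is 26 weeks.
Longest path through M: 26 weeks (earliest finish 26, latest finish 26).
Float = 26 − 26 = 0.

0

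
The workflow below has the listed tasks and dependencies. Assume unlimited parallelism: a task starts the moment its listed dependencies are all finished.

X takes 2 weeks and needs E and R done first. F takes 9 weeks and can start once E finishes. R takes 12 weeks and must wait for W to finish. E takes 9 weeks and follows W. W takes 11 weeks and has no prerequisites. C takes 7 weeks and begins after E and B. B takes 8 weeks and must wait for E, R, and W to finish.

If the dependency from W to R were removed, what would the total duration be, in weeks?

35

Before: longest chain W→R→B→C = 11+12+8+7 = 38, finish 38.
Without W→R, R's earliest start moves from 11 to 0.
After: W→E→B→C = 11+9+8+7 = 35 → 35 weeks.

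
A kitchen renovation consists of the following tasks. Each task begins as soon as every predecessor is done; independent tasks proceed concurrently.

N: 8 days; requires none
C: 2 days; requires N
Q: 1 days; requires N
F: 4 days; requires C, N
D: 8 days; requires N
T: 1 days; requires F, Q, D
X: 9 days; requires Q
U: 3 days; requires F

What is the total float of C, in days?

The longest chain is N→Q→X = 8+1+9 = 18; overall finish 18 days.
The longest chain containing C totals 17 days.
So C can slip 11 − 10 = 1 day.

1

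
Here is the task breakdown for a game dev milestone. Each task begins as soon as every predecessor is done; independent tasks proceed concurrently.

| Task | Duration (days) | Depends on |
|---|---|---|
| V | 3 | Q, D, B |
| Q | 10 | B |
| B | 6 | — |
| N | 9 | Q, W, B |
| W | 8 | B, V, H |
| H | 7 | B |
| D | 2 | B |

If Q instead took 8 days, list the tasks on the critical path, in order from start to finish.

As given, the longest chain is B→Q→V→W→N = 6+10+3+8+9 = 36, so the finish is 36 days.
Q is on the critical path; changing it to 8 makes that path 34 days.
That remains the longest chain; total 34 days.

B, Q, V, W, N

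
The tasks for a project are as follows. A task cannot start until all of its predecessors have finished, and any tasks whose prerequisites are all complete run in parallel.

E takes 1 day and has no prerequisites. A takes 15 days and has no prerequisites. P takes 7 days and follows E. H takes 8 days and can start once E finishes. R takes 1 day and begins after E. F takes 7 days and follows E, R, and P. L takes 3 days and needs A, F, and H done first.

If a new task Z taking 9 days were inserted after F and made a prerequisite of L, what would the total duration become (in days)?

27

Originally the project takes 18 days.
With Z inserted, L now waits for max(A, F, H, Z).
New critical path: E→P→F→Z→L = 1+7+7+9+3 = 27 ⇒ 27 days.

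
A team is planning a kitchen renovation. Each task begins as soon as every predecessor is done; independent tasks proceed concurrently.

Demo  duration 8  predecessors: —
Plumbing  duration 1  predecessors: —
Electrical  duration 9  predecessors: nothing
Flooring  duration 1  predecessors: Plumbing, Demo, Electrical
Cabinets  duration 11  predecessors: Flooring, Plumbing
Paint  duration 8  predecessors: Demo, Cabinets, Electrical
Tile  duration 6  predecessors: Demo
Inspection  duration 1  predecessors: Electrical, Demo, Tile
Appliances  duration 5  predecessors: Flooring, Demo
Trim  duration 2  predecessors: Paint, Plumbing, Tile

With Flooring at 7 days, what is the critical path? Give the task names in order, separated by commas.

Electrical, Flooring, Cabinets, Paint, Trim

Critical path before the change: Electrical→Flooring→Cabinets→Paint→Trim = 9+1+11+8+2 = 31 giving 31 days.
Since Flooring is critical, the +6 change carries straight to that chain (now 37 days).
The critical path is still Electrical→Flooring→Cabinets→Paint→Trim; finish is now 37 days.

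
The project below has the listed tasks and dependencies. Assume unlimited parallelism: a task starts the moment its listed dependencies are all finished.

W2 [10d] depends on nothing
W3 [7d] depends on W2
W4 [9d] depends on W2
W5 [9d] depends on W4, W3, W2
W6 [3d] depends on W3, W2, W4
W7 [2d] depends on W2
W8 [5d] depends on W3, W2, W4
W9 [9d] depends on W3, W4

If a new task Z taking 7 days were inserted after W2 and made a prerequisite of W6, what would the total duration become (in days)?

Originally the project takes 28 days.
With Z inserted, W6 now waits for max(W3, W2, W4, Z).
New critical path: W2→W4→W5 = 10+9+9 = 28 ⇒ 28 days.

28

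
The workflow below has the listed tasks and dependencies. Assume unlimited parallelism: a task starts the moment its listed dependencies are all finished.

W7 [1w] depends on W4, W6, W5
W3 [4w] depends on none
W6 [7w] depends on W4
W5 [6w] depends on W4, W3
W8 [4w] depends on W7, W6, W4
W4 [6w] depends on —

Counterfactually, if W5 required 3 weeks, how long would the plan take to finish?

Critical path before the change: W4→W6→W7→W8 = 6+7+1+4 = 18 giving 18 weeks.
W5 has 1 week of float (longest path through it is 17).
No other chain overtakes it, so the finish is 18 weeks.

18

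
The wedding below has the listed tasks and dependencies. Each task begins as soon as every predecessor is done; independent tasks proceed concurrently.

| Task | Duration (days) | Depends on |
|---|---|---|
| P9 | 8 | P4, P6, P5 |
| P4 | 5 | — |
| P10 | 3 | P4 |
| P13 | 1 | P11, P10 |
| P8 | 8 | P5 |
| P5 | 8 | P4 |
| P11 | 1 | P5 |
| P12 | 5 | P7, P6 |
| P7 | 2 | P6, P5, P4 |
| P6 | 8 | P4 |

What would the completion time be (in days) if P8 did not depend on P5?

21

Original critical path: P4→P5→P8 = 5+8+8 = 21 ⇒ 21 days.
Without P5→P8, P8's earliest start moves from 13 to 0.
New critical path: P4→P5→P9 = 5+8+8 = 21 ⇒ 21 days.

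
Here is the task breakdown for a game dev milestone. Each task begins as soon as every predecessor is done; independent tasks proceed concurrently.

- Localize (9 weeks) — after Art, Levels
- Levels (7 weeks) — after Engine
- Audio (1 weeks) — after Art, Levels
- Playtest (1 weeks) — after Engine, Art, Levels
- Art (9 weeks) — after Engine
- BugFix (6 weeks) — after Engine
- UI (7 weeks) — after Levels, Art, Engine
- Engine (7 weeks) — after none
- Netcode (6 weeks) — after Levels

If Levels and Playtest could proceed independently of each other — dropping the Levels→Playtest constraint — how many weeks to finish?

25

With the dependency in place, Engine→Art→Localize = 7+9+9 = 25 sets the finish at 25 weeks.
Dropping Levels→Playtest doesn't change Playtest's earliest start (16); another predecessor still binds.
The longest chain is now Engine→Art→Localize = 7+9+9 = 25, so the job takes 25 weeks.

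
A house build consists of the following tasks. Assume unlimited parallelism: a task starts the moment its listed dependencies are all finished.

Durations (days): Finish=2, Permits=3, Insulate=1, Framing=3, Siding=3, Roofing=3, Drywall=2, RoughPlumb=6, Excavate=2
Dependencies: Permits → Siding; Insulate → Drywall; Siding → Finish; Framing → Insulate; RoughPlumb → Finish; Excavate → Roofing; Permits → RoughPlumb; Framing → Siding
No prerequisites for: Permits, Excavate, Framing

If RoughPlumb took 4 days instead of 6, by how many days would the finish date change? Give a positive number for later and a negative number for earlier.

Critical path before the change: Permits→RoughPlumb→Finish = 3+6+2 = 11 giving 11 days.
RoughPlumb is on the critical path; changing it to 4 makes that path 9 days.
No other chain overtakes it, so the finish is 9 days.
Change in finish: 9 − 11 = -2 days.

-2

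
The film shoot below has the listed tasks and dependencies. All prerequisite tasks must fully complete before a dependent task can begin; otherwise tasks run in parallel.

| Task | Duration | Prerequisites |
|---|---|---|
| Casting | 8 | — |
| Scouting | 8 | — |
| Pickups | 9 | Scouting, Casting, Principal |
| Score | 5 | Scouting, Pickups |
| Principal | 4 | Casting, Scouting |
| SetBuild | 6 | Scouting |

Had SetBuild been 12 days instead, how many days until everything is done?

Actual critical path: Casting→Principal→Pickups→Score = 8+4+9+5 = 26 ⇒ 26 days.
SetBuild is off the critical path — its longest chain is 14 days, giving 12 of slack.
No other chain overtakes it, so the finish is 26 days.

26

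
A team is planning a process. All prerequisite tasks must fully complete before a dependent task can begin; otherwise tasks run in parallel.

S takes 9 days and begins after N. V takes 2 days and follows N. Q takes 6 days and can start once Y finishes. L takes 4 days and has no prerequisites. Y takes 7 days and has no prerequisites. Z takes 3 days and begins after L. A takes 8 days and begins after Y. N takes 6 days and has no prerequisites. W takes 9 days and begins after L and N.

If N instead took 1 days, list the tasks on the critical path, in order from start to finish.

Y, A

Critical path before the change: N→W = 6+9 = 15 giving 15 days.
Since N is critical, the -5 change carries straight to that chain (now 10 days).
Now Y→A = 7+8 = 15 is longest, so the finish becomes 15 days.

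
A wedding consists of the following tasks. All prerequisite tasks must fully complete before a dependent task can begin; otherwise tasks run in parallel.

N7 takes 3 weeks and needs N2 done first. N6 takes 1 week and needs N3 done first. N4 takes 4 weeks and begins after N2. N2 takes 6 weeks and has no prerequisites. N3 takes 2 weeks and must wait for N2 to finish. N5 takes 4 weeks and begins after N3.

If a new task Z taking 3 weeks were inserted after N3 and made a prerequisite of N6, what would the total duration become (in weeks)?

12

Originally the wedding takes 12 weeks.
With Z inserted, N6 now waits for max(N3, Z).
New critical path: N2→N3→Z→N6 = 6+2+3+1 = 12 ⇒ 12 weeks.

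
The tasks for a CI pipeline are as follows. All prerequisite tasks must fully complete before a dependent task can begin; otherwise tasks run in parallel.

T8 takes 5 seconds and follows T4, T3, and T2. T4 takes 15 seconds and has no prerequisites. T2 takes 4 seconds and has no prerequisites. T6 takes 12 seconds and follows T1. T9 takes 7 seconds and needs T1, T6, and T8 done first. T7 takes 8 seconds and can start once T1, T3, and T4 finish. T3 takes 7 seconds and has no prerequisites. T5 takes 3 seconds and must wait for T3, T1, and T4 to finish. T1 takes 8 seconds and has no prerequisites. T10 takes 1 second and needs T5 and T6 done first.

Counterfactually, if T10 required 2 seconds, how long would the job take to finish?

27

Actual critical path: T1→T6→T9 = 8+12+7 = 27 ⇒ 27 seconds.
The longest path through T10 is only 21 seconds, so T10 has float 6.
The critical path is still T1→T6→T9; finish is now 27 seconds.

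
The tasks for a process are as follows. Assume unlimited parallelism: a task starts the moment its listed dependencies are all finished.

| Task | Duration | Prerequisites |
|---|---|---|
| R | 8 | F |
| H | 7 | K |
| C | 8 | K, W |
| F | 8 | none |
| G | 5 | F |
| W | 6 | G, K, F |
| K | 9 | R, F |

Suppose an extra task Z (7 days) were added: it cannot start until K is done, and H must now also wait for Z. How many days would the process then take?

Originally the process takes 39 days.
With Z inserted, H now waits for max(K, Z).
New critical path: F→R→K→Z→H = 8+8+9+7+7 = 39 ⇒ 39 days.

39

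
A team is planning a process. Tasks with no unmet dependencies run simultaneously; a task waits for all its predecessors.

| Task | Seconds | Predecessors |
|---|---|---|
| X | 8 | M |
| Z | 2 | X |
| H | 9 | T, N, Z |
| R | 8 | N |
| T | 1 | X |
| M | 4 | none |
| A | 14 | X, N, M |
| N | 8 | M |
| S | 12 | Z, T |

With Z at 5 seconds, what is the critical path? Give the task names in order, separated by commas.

M, X, Z, S

Baseline: M→X→Z→S = 4+8+2+12 = 26 → 26 seconds.
Since Z is critical, the +3 change carries straight to that chain (now 29 seconds).
That remains the longest chain; total 29 seconds.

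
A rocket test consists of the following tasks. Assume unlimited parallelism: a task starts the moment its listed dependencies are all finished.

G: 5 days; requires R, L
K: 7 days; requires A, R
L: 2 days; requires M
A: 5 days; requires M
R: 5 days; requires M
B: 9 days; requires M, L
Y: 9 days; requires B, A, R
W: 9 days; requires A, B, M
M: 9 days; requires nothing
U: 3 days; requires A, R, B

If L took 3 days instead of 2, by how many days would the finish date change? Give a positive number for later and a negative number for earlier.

Actual critical path: M→L→B→Y = 9+2+9+9 = 29 ⇒ 29 days.
L lies on that path, so at 3 days the path becomes 30 days.
No other chain overtakes it, so the finish is 30 days.
Change in finish: 30 − 29 = +1 days.

1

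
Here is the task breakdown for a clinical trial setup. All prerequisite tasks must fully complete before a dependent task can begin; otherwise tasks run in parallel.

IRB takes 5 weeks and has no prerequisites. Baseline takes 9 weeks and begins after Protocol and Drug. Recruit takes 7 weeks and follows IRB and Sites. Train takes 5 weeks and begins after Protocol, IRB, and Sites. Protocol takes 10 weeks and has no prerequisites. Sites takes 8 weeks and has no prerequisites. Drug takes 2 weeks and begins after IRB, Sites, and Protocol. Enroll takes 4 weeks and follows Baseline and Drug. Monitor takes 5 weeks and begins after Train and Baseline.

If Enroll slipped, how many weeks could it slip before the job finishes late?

The longest chain is Protocol→Drug→Baseline→Monitor = 10+2+9+5 = 26; overall finish 26 weeks.
Longest path through Enroll: 25 weeks (earliest finish 25, latest finish 26).
Slack of Enroll = 22 − 21 = 1 week.

1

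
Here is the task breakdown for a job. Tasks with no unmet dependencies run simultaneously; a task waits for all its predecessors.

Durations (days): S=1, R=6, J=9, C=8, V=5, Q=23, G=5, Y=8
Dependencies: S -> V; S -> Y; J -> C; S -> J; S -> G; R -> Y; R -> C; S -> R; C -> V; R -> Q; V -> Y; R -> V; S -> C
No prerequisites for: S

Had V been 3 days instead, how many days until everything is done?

Actual critical path: S→J→C→V→Y = 1+9+8+5+8 = 31 ⇒ 31 days.
V is on the critical path; changing it to 3 makes that path 29 days.
New critical path: S→R→Q = 1+6+23 = 30 ⇒ 30 days.

30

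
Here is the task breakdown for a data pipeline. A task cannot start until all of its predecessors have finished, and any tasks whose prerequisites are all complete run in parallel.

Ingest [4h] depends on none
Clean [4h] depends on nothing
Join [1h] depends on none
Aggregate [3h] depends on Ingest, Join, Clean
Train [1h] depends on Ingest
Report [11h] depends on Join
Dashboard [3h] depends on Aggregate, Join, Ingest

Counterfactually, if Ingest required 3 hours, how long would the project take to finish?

12

Actual critical path: Join→Report = 1+11 = 12 ⇒ 12 hours.
Ingest is off the critical path — its longest chain is 10 hours, giving 2 of slack.
The critical path is still Join→Report; finish is now 12 hours.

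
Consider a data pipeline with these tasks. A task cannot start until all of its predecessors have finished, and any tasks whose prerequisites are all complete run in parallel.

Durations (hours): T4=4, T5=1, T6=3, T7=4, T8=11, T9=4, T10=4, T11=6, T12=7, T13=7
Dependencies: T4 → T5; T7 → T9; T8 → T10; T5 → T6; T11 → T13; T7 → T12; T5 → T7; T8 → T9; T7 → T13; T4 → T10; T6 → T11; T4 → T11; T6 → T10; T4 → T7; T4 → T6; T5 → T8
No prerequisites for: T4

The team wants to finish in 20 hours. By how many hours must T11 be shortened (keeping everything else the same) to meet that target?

1

Current finish: 21 hours; target: 20.
T11 is on every critical path, so each hour cut from T11 cuts the finish by one (this holds down to a finish of 20).
Need 21 − 20 = 1 hour off T11 → T11 becomes 5 hours, finish becomes 20.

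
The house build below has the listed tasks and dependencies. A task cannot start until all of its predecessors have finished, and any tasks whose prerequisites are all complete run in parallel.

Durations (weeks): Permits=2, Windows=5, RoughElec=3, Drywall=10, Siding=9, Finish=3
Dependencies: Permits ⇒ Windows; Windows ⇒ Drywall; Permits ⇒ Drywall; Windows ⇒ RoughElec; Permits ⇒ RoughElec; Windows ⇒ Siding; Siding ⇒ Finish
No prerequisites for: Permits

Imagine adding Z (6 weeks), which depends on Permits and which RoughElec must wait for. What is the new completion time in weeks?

19

Originally the house build takes 19 weeks.
With Z inserted, RoughElec now waits for max(Permits, Windows, Z).
New critical path: Permits→Windows→Siding→Finish = 2+5+9+3 = 19 ⇒ 19 weeks.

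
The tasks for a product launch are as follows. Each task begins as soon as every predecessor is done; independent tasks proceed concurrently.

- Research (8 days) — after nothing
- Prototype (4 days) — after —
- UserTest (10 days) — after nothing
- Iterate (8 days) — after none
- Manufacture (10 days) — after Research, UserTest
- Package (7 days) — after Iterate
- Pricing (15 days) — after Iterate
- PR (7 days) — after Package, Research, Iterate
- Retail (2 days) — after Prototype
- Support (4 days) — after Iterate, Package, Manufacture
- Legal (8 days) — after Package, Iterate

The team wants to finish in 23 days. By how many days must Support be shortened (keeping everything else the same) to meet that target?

1

Current finish: 24 days; target: 23.
Support is on every critical path, so each day cut from Support cuts the finish by one (this holds down to a finish of 23).
Need 24 − 23 = 1 day off Support → Support becomes 3 days, finish becomes 23.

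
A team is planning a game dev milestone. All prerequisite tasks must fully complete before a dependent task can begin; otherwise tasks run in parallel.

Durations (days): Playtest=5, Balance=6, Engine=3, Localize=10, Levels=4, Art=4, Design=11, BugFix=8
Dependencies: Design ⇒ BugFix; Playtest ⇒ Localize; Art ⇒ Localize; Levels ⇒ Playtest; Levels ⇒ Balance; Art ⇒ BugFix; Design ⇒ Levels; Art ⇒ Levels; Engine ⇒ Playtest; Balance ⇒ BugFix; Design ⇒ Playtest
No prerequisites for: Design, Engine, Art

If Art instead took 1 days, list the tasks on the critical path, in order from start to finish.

Critical path before the change: Design→Levels→Playtest→Localize = 11+4+5+10 = 30 giving 30 days.
Art has 7 days of float (longest path through it is 23).
That remains the longest chain; total 30 days.

Design, Levels, Playtest, Localize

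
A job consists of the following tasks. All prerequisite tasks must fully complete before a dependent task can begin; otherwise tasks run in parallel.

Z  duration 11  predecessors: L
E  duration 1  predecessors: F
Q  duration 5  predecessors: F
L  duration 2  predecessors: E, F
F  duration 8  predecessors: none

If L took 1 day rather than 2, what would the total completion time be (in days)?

Baseline: F→E→L→Z = 8+1+2+11 = 22 → 22 days.
Since L is critical, the -1 change carries straight to that chain (now 21 days).
That remains the longest chain; total 21 days.

21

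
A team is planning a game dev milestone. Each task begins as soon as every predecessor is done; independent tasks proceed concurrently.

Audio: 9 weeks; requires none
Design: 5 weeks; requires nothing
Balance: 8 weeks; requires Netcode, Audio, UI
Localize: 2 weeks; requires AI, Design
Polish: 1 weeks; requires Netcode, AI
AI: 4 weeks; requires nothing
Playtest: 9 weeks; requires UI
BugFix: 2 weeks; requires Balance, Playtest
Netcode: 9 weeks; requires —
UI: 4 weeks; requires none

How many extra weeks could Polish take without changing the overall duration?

Critical path: Audio→Balance→BugFix = 9+8+2 = 19, so the finish is 19 weeks.
Polish finishes as early as 10 and must finish by 19.
Float = 19 − 10 = 9.

9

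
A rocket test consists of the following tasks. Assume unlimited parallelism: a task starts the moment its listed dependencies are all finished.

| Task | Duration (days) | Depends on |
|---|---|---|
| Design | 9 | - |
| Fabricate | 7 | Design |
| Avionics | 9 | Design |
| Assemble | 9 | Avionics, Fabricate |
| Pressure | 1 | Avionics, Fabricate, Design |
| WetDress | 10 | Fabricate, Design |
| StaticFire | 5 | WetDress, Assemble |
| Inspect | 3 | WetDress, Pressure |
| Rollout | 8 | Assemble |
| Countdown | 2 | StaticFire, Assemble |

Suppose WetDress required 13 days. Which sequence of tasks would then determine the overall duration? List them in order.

Design, Fabricate, WetDress, StaticFire, Countdown

The binding path is Design→Avionics→Assemble→Rollout = 9+9+9+8 = 35; finish at 35 days.
WetDress has 2 days of float (longest path through it is 33).
The binding chain switches to Design→Fabricate→WetDress→StaticFire→Countdown = 9+7+13+5+2 = 36; finish 36 days.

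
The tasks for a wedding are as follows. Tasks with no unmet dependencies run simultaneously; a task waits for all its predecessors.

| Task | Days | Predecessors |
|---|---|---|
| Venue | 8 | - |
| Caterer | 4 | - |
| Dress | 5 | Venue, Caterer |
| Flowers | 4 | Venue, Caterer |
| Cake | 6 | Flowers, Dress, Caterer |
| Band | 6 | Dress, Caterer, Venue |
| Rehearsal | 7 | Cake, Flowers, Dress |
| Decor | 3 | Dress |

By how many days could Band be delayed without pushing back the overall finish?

Critical path: Venue→Dress→Cake→Rehearsal = 8+5+6+7 = 26, so the finish is 26 days.
Longest path through Band: 19 days (earliest finish 19, latest finish 26).
Slack of Band = 20 − 13 = 7 days.

7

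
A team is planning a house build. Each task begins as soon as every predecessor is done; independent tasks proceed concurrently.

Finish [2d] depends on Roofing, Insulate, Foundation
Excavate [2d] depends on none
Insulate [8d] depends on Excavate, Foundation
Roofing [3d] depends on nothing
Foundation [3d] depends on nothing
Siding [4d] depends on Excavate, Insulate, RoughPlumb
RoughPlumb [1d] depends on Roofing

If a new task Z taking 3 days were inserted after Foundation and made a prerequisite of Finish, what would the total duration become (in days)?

15

Originally the project takes 15 days.
With Z inserted, Finish now waits for max(Roofing, Insulate, Foundation, Z).
New critical path: Foundation→Insulate→Siding = 3+8+4 = 15 ⇒ 15 days.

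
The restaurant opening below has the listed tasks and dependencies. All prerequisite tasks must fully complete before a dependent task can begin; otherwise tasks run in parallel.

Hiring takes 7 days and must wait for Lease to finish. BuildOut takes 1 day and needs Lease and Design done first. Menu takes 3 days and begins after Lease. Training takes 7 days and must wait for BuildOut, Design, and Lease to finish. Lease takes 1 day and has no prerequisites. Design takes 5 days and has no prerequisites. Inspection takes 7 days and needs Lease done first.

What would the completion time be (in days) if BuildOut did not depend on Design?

Original critical path: Design→BuildOut→Training = 5+1+7 = 13 ⇒ 13 days.
Without Design→BuildOut, BuildOut's earliest start moves from 5 to 1.
The longest chain is now Design→Training = 5+7 = 12, so the schedule takes 12 days.

12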